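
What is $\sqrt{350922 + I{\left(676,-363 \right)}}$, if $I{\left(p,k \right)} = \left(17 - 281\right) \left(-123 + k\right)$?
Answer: $\sqrt{479226} \approx 692.26$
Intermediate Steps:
$I{\left(p,k \right)} = 32472 - 264 k$ ($I{\left(p,k \right)} = - 264 \left(-123 + k\right) = 32472 - 264 k$)
$\sqrt{350922 + I{\left(676,-363 \right)}} = \sqrt{350922 + \left(32472 - -95832\right)} = \sqrt{350922 + \left(32472 + 95832\right)} = \sqrt{350922 + 128304} = \sqrt{479226}$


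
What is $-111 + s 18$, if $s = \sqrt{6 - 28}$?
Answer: $-111 + 18 i \sqrt{22} \approx -111.0 + 84.427 i$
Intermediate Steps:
$s = i \sqrt{22}$ ($s = \sqrt{-22} = i \sqrt{22} \approx 4.6904 i$)
$-111 + s 18 = -111 + i \sqrt{22} \cdot 18 = -111 + 18 i \sqrt{22}$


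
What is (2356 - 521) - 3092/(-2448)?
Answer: 1123793/612 ≈ 1836.3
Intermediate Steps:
(2356 - 521) - 3092/(-2448) = 1835 - 3092*(-1/2448) = 1835 + 773/612 = 1123793/612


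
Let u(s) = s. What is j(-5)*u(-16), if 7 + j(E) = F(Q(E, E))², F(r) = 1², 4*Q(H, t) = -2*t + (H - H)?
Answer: 96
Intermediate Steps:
Q(H, t) = -t/2 (Q(H, t) = (-2*t + (H - H))/4 = (-2*t + 0)/4 = (-2*t)/4 = -t/2)
F(r) = 1
j(E) = -6 (j(E) = -7 + 1² = -7 + 1 = -6)
j(-5)*u(-16) = -6*(-16) = 96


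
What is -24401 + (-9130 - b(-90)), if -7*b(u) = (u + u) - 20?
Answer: -234917/7 ≈ -33560.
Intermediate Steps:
b(u) = 20/7 - 2*u/7 (b(u) = -((u + u) - 20)/7 = -(2*u - 20)/7 = -(-20 + 2*u)/7 = 20/7 - 2*u/7)
-24401 + (-9130 - b(-90)) = -24401 + (-9130 - (20/7 - 2/7*(-90))) = -24401 + (-9130 - (20/7 + 180/7)) = -24401 + (-9130 - 1*200/7) = -24401 + (-9130 - 200/7) = -24401 - 64110/7 = -234917/7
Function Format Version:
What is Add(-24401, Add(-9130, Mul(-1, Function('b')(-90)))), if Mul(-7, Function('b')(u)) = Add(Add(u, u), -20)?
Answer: Rational(-234917, 7) ≈ -33560.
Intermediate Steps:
Function('b')(u) = Add(Rational(20, 7), Mul(Rational(-2, 7), u)) (Function('b')(u) = Mul(Rational(-1, 7), Add(Add(u, u), -20)) = Mul(Rational(-1, 7), Add(Mul(2, u), -20)) = Mul(Rational(-1, 7), Add(-20, Mul(2, u))) = Add(Rational(20, 7), Mul(Rational(-2, 7), u)))
Add(-24401, Add(-9130, Mul(-1, Function('b')(-90)))) = Add(-24401, Add(-9130, Mul(-1, Add(Rational(20, 7), Mul(Rational(-2, 7), -90))))) = Add(-24401, Add(-9130, Mul(-1, Add(Rational(20, 7), Rational(180, 7))))) = Add(-24401, Add(-9130, Mul(-1, Rational(200, 7)))) = Add(-24401, Add(-9130, Rational(-200, 7))) = Add(-24401, Rational(-64110, 7)) = Rational(-234917, 7)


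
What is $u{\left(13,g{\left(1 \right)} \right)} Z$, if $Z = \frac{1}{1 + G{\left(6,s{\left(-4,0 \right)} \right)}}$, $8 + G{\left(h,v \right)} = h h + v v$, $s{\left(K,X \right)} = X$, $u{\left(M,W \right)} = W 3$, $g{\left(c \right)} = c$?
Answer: $\frac{3}{29} \approx 0.10345$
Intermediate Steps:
$u{\left(M,W \right)} = 3 W$
$G{\left(h,v \right)} = -8 + h^{2} + v^{2}$ ($G{\left(h,v \right)} = -8 + \left(h h + v v\right) = -8 + \left(h^{2} + v^{2}\right) = -8 + h^{2} + v^{2}$)
$Z = \frac{1}{29}$ ($Z = \frac{1}{1 + \left(-8 + 6^{2} + 0^{2}\right)} = \frac{1}{1 + \left(-8 + 36 + 0\right)} = \frac{1}{1 + 28} = \frac{1}{29} \approx 0.034483$)
$u{\left(13,g{\left(1 \right)} \right)} Z = 3 \cdot 1 \cdot \frac{1}{29} = 3 \cdot \frac{1}{29} = \frac{3}{29}$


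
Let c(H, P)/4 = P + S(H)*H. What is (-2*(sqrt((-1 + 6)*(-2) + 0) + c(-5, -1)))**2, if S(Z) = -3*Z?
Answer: 369624 - 2432*I*sqrt(10) ≈ 3.6962e+5 - 7690.7*I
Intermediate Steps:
c(H, P) = -12*H**2 + 4*P (c(H, P) = 4*(P + (-3*H)*H) = 4*(P - 3*H**2) = -12*H**2 + 4*P)
(-2*(sqrt((-1 + 6)*(-2) + 0) + c(-5, -1)))**2 = (-2*(sqrt((-1 + 6)*(-2) + 0) + (-12*(-5)**2 + 4*(-1))))**2 = (-2*(sqrt(5*(-2) + 0) + (-12*25 - 4)))**2 = (-2*(sqrt(-10 + 0) + (-300 - 4)))**2 = (-2*(sqrt(-10) - 304))**2 = (-2*(I*sqrt(10) - 304))**2 = (-2*(-304 + I*sqrt(10)))**2 = (608 - 2*I*sqrt(10))**2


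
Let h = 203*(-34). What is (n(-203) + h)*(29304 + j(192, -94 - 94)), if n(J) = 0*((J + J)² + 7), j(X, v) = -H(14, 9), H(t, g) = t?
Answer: -202159580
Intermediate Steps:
h = -6902
j(X, v) = -14 (j(X, v) = -1*14 = -14)
n(J) = 0 (n(J) = 0*((2*J)² + 7) = 0*(4*J² + 7) = 0*(7 + 4*J²) = 0)
(n(-203) + h)*(29304 + j(192, -94 - 94)) = (0 - 6902)*(29304 - 14) = -6902*29290 = -202159580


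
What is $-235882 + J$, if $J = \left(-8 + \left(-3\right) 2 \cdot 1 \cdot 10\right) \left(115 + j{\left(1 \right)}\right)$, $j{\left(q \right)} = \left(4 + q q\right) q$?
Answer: $-244042$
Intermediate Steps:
$j{\left(q \right)} = q \left(4 + q^{2}\right)$ ($j{\left(q \right)} = \left(4 + q^{2}\right) q = q \left(4 + q^{2}\right)$)
$J = -8160$ ($J = \left(-8 + \left(-3\right) 2 \cdot 1 \cdot 10\right) \left(115 + 1 \left(4 + 1^{2}\right)\right) = \left(-8 + \left(-6\right) 1 \cdot 10\right) \left(115 + 1 \left(4 + 1\right)\right) = \left(-8 - 60\right) \left(115 + 1 \cdot 5\right) = \left(-8 - 60\right) \left(115 + 5\right) = \left(-68\right) 120 = -8160$)
$-235882 + J = -235882 - 8160 = -244042$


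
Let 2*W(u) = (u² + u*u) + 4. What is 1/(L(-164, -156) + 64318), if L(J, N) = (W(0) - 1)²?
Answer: 1/64319 ≈ 1.5547e-5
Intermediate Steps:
W(u) = 2 + u² (W(u) = ((u² + u*u) + 4)/2 = ((u² + u²) + 4)/2 = (2*u² + 4)/2 = (4 + 2*u²)/2 = 2 + u²)
L(J, N) = 1 (L(J, N) = ((2 + 0²) - 1)² = ((2 + 0) - 1)² = (2 - 1)² = 1² = 1)
1/(L(-164, -156) + 64318) = 1/(1 + 64318) = 1/64319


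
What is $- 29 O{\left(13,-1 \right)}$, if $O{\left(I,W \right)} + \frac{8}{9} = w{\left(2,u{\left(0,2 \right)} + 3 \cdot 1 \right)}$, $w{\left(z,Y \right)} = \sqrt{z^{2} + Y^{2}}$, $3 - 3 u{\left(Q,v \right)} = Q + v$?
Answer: $\frac{232}{9} - \frac{58 \sqrt{34}}{3} \approx -86.954$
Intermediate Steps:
$u{\left(Q,v \right)} = 1 - \frac{Q}{3} - \frac{v}{3}$ ($u{\left(Q,v \right)} = 1 - \frac{Q + v}{3} = 1 - \left(\frac{Q}{3} + \frac{v}{3}\right) = 1 - \frac{Q}{3} - \frac{v}{3}$)
$w{\left(z,Y \right)} = \sqrt{Y^{2} + z^{2}}$
$O{\left(I,W \right)} = - \frac{8}{9} + \frac{2 \sqrt{34}}{3}$ ($O{\left(I,W \right)} = - \frac{8}{9} + \sqrt{\left(\left(1 - 0 - \frac{2}{3}\right) + 3 \cdot 1\right)^{2} + 2^{2}} = - \frac{8}{9} + \sqrt{\left(\left(1 + 0 - \frac{2}{3}\right) + 3\right)^{2} + 4} = - \frac{8}{9} + \sqrt{\left(\frac{1}{3} + 3\right)^{2} + 4} = - \frac{8}{9} + \sqrt{\left(\frac{10}{3}\right)^{2} + 4} = - \frac{8}{9} + \sqrt{\frac{100}{9} + 4} = - \frac{8}{9} + \sqrt{\frac{136}{9}} = - \frac{8}{9} + \frac{2 \sqrt{34}}{3}$)
$- 29 O{\left(13,-1 \right)} = - 29 \left(- \frac{8}{9} + \frac{2 \sqrt{34}}{3}\right) = \frac{232}{9} - \frac{58 \sqrt{34}}{3}$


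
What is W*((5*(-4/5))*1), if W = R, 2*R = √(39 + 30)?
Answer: -2*√69 ≈ -16.613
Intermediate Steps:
R = √69/2 (R = √(39 + 30)/2 = √69/2 ≈ 4.1533)
W = √69/2 ≈ 4.1533
W*((5*(-4/5))*1) = (√69/2)*((5*(-4/5))*1) = (√69/2)*((5*(-4*⅕))*1) = (√69/2)*((5*(-⅘))*1) = (√69/2)*(-4*1) = (√69/2)*(-4) = -2*√69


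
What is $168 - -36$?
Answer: $204$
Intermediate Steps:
$168 - -36 = 168 + \left(-97 + 133\right) = 168 + 36 = 204$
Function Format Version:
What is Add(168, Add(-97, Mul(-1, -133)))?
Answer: 204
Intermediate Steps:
Add(168, Add(-97, Mul(-1, -133))) = Add(168, Add(-97, 133)) = Add(168, 36) = 204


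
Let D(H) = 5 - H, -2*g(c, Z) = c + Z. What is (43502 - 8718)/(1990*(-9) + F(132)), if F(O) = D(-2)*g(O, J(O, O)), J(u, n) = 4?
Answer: -17392/9193 ≈ -1.8919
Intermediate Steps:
g(c, Z) = -Z/2 - c/2 (g(c, Z) = -(c + Z)/2 = -(Z + c)/2 = -Z/2 - c/2)
F(O) = -14 - 7*O/2 (F(O) = (5 - 1*(-2))*(-½*4 - O/2) = (5 + 2)*(-2 - O/2) = 7*(-2 - O/2) = -14 - 7*O/2)
(43502 - 8718)/(1990*(-9) + F(132)) = (43502 - 8718)/(1990*(-9) + (-14 - 7/2*132)) = 34784/(-17910 + (-14 - 462)) = 34784/(-17910 - 476) = 34784/(-18386) = 34784*(-1/18386) = -17392/9193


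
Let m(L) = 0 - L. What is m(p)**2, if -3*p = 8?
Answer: 64/9 ≈ 7.1111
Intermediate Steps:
p = -8/3 (p = -1/3*8 = -8/3 ≈ -2.6667)
m(L) = -L
m(p)**2 = (-1*(-8/3))**2 = (8/3)**2 = 64/9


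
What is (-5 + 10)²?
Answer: 25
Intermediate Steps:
(-5 + 10)² = 5² = 25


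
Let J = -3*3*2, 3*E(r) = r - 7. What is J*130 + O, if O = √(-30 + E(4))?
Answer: -2340 + I*√31 ≈ -2340.0 + 5.5678*I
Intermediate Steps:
E(r) = -7/3 + r/3 (E(r) = (r - 7)/3 = (-7 + r)/3 = -7/3 + r/3)
O = I*√31 (O = √(-30 + (-7/3 + (⅓)*4)) = √(-30 + (-7/3 + 4/3)) = √(-30 - 1) = √(-31) = I*√31 ≈ 5.5678*I)
J = -18 (J = -9*2 = -18)
J*130 + O = -18*130 + I*√31 = -2340 + I*√31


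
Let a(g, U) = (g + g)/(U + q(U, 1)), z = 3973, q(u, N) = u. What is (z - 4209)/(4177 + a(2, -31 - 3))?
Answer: -1003/17752 ≈ -0.056501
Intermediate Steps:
a(g, U) = g/U (a(g, U) = (g + g)/(U + U) = (2*g)/((2*U)) = (2*g)*(1/(2*U)) = g/U)
(z - 4209)/(4177 + a(2, -31 - 3)) = (3973 - 4209)/(4177 + 2/(-31 - 3)) = -236/(4177 + 2/(-34)) = -236/(4177 + 2*(-1/34)) = -236/(4177 - 1/17) = -236/71008/17 = -236*17/71008 = -1003/17752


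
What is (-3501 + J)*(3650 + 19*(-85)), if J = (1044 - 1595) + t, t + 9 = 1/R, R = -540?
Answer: -892526987/108 ≈ -8.2641e+6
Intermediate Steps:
t = -4861/540 (t = -9 + 1/(-540) = -9 - 1/540 = -4861/540 ≈ -9.0018)
J = -302401/540 (J = (1044 - 1595) - 4861/540 = -551 - 4861/540 = -302401/540 ≈ -560.00)
(-3501 + J)*(3650 + 19*(-85)) = (-3501 - 302401/540)*(3650 + 19*(-85)) = -2192941*(3650 - 1615)/540 = -2192941/540*2035 = -892526987/108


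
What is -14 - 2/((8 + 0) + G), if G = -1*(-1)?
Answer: -128/9 ≈ -14.222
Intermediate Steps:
G = 1
-14 - 2/((8 + 0) + G) = -14 - 2/((8 + 0) + 1) = -14 - 2/(8 + 1) = -14 - 2/9 = -128/9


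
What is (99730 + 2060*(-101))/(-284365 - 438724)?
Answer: 108330/723089 ≈ 0.14982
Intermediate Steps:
(99730 + 2060*(-101))/(-284365 - 438724) = (99730 - 208060)/(-723089) = -108330*(-1/723089) = 108330/723089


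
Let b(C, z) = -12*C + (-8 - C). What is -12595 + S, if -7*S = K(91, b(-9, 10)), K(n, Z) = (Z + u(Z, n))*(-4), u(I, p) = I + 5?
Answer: -87273/7 ≈ -12468.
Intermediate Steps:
u(I, p) = 5 + I
b(C, z) = -8 - 13*C
K(n, Z) = -20 - 8*Z (K(n, Z) = (Z + (5 + Z))*(-4) = (5 + 2*Z)*(-4) = -20 - 8*Z)
S = 892/7 (S = -(-20 - 8*(-8 - 13*(-9)))/7 = -(-20 - 8*(-8 + 117))/7 = -(-20 - 8*109)/7 = -(-20 - 872)/7 = -1/7*(-892) = 892/7 ≈ 127.43)
-12595 + S = -12595 + 892/7 = -87273/7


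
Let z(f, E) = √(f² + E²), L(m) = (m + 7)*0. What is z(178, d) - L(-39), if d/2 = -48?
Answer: 10*√409 ≈ 202.24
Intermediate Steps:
d = -96 (d = 2*(-48) = -96)
L(m) = 0 (L(m) = (7 + m)*0 = 0)
z(f, E) = √(E² + f²)
z(178, d) - L(-39) = √((-96)² + 178²) - 1*0 = √(9216 + 31684) + 0 = √40900 + 0 = 10*√409 + 0 = 10*√409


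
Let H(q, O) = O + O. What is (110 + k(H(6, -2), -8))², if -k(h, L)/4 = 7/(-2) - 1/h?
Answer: 15129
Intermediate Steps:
H(q, O) = 2*O
k(h, L) = 14 + 4/h (k(h, L) = -4*(7/(-2) - 1/h) = -4*(7*(-½) - 1/h) = -4*(-7/2 - 1/h) = 14 + 4/h)
(110 + k(H(6, -2), -8))² = (110 + (14 + 4/((2*(-2)))))² = (110 + (14 + 4/(-4)))² = (110 + (14 + 4*(-¼)))² = (110 + (14 - 1))² = (110 + 13)² = 123² = 15129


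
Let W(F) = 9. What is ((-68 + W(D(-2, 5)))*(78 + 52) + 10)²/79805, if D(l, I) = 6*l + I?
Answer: 11735120/15961 ≈ 735.24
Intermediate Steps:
D(l, I) = I + 6*l
((-68 + W(D(-2, 5)))*(78 + 52) + 10)²/79805 = ((-68 + 9)*(78 + 52) + 10)²/79805 = (-59*130 + 10)²*(1/79805) = (-7670 + 10)²*(1/79805) = (-7660)²*(1/79805) = 58675600*(1/79805) = 11735120/15961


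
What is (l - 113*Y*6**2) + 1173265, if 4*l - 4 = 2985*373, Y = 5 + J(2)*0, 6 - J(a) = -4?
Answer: 5725109/4 ≈ 1.4313e+6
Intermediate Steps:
J(a) = 10 (J(a) = 6 - 1*(-4) = 6 + 4 = 10)
Y = 5 (Y = 5 + 10*0 = 5 + 0 = 5)
l = 1113409/4 (l = 1 + (2985*373)/4 = 1 + (1/4)*1113405 = 1 + 1113405/4 = 1113409/4 ≈ 2.7835e+5)
(l - 113*Y*6**2) + 1173265 = (1113409/4 - 113*5*6**2) + 1173265 = (1113409/4 - 565*36) + 1173265 = (1113409/4 - 20340) + 1173265 = 1032049/4 + 1173265 = 5725109/4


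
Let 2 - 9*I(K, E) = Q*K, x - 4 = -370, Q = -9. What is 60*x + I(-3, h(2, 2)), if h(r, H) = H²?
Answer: -197665/9 ≈ -21963.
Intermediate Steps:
x = -366 (x = 4 - 370 = -366)
I(K, E) = 2/9 + K (I(K, E) = 2/9 - (-1)*K = 2/9 + K)
60*x + I(-3, h(2, 2)) = 60*(-366) + (2/9 - 3) = -21960 - 25/9 = -197665/9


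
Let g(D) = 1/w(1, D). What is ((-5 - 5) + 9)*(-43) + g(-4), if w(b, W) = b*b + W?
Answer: 128/3 ≈ 42.667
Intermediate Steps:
w(b, W) = W + b² (w(b, W) = b² + W = W + b²)
g(D) = 1/(1 + D) (g(D) = 1/(D + 1²) = 1/(D + 1) = 1/(1 + D))
((-5 - 5) + 9)*(-43) + g(-4) = ((-5 - 5) + 9)*(-43) + 1/(1 - 4) = (-10 + 9)*(-43) + 1/(-3) = -1*(-43) - ⅓ = 43 - ⅓ = 128/3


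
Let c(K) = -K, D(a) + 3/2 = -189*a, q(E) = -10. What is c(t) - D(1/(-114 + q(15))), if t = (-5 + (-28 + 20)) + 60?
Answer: -5831/124 ≈ -47.024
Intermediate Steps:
D(a) = -3/2 - 189*a
t = 47 (t = (-5 - 8) + 60 = -13 + 60 = 47)
c(t) - D(1/(-114 + q(15))) = -1*47 - (-3/2 - 189/(-114 - 10)) = -47 - (-3/2 - 189/(-124)) = -47 - (-3/2 - 189*(-1/124)) = -47 - (-3/2 + 189/124) = -47 - 1*3/124 = -47 - 3/124 = -5831/124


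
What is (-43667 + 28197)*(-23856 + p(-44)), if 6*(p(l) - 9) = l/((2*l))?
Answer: 2213470805/6 ≈ 3.6891e+8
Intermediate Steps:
p(l) = 109/12 (p(l) = 9 + (l/((2*l)))/6 = 9 + (l*(1/(2*l)))/6 = 9 + (1/6)*(1/2) = 9 + 1/12 = 109/12)
(-43667 + 28197)*(-23856 + p(-44)) = (-43667 + 28197)*(-23856 + 109/12) = -15470*(-286163/12) = 2213470805/6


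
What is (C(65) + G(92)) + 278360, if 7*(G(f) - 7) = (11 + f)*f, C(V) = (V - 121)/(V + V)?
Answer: 127272729/455 ≈ 2.7972e+5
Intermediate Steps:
C(V) = (-121 + V)/(2*V) (C(V) = (-121 + V)/((2*V)) = (-121 + V)*(1/(2*V)) = (-121 + V)/(2*V))
G(f) = 7 + f*(11 + f)/7 (G(f) = 7 + ((11 + f)*f)/7 = 7 + (f*(11 + f))/7 = 7 + f*(11 + f)/7)
(C(65) + G(92)) + 278360 = ((1/2)*(-121 + 65)/65 + (7 + (1/7)*92**2 + (11/7)*92)) + 278360 = ((1/2)*(1/65)*(-56) + (7 + (1/7)*8464 + 1012/7)) + 278360 = (-28/65 + (7 + 8464/7 + 1012/7)) + 278360 = (-28/65 + 9525/7) + 278360 = 618929/455 + 278360 = 127272729/455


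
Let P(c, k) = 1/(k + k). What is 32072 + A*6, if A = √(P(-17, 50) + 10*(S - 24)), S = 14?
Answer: 32072 + 9*I*√1111/5 ≈ 32072.0 + 59.997*I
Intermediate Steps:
P(c, k) = 1/(2*k)
A = 3*I*√1111/10 (A = √((½)/50 + 10*(14 - 24)) = √((½)*(1/50) + 10*(-10)) = √(1/100 - 100) = √(-9999/100) = 3*I*√1111/10 ≈ 9.9995*I)
32072 + A*6 = 32072 + (3*I*√1111/10)*6 = 32072 + 9*I*√1111/5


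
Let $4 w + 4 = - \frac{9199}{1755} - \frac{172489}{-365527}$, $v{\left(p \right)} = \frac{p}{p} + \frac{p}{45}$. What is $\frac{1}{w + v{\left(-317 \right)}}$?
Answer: $- \frac{1282999770}{10567902941} \approx -0.12141$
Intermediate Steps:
$v{\left(p \right)} = 1 + \frac{p}{45}$ ($v{\left(p \right)} = 1 + p \frac{1}{45} = 1 + \frac{p}{45}$)
$w = - \frac{2812882109}{1282999770}$ ($w = -1 + \frac{- \frac{9199}{1755} - \frac{172489}{-365527}}{4} = -1 + \frac{\left(-9199\right) \frac{1}{1755} - - \frac{172489}{365527}}{4} = -1 + \frac{- \frac{9199}{1755} + \frac{172489}{365527}}{4} = -1 + \frac{1}{4} \left(- \frac{3059764678}{641499885}\right) = -1 - \frac{1529882339}{1282999770} = - \frac{2812882109}{1282999770} \approx -2.1924$)
$\frac{1}{w + v{\left(-317 \right)}} = \frac{1}{- \frac{2812882109}{1282999770} + \left(1 + \frac{1}{45} \left(-317\right)\right)} = \frac{1}{- \frac{2812882109}{1282999770} + \left(1 - \frac{317}{45}\right)} = \frac{1}{- \frac{2812882109}{1282999770} - \frac{272}{45}} = \frac{1}{- \frac{10567902941}{1282999770}} = - \frac{1282999770}{10567902941}$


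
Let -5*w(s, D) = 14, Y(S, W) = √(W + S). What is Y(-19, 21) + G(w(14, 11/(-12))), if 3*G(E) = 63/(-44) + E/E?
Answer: -19/132 + √2 ≈ 1.2703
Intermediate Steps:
Y(S, W) = √(S + W)
w(s, D) = -14/5 (w(s, D) = -⅕*14 = -14/5)
G(E) = -19/132 (G(E) = (63/(-44) + E/E)/3 = (63*(-1/44) + 1)/3 = (-63/44 + 1)/3 = (⅓)*(-19/44) = -19/132)
Y(-19, 21) + G(w(14, 11/(-12))) = √(-19 + 21) - 19/132 = √2 - 19/132 = -19/132 + √2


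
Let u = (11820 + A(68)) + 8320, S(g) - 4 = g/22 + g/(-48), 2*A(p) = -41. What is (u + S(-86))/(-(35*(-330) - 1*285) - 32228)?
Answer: -5312045/5383752 ≈ -0.98668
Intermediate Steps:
A(p) = -41/2 (A(p) = (½)*(-41) = -41/2)
S(g) = 4 + 13*g/528 (S(g) = 4 + (g/22 + g/(-48)) = 4 + (g*(1/22) + g*(-1/48)) = 4 + (g/22 - g/48) = 4 + 13*g/528)
u = 40239/2 (u = (11820 - 41/2) + 8320 = 23599/2 + 8320 = 40239/2 ≈ 20120.)
(u + S(-86))/(-(35*(-330) - 1*285) - 32228) = (40239/2 + (4 + (13/528)*(-86)))/(-(35*(-330) - 1*285) - 32228) = (40239/2 + (4 - 559/264))/(-(-11550 - 285) - 32228) = (40239/2 + 497/264)/(-1*(-11835) - 32228) = 5312045/(264*(11835 - 32228)) = (5312045/264)/(-20393) = (5312045/264)*(-1/20393) = -5312045/5383752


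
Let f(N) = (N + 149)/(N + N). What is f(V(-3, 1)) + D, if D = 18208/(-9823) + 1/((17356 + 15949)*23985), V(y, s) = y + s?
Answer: -1211661205266233/31387252139100 ≈ -38.604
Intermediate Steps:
V(y, s) = s + y
f(N) = (149 + N)/(2*N) (f(N) = (149 + N)/((2*N)) = (149 + N)*(1/(2*N)) = (149 + N)/(2*N))
D = -14544922288577/7846813034775 (D = 18208*(-1/9823) + (1/23985)/33305 = -18208/9823 + (1/33305)*(1/23985) = -18208/9823 + 1/798820425 = -14544922288577/7846813034775 ≈ -1.8536)
f(V(-3, 1)) + D = (149 + (1 - 3))/(2*(1 - 3)) - 14544922288577/7846813034775 = (½)*(149 - 2)/(-2) - 14544922288577/7846813034775 = (½)*(-½)*147 - 14544922288577/7846813034775 = -147/4 - 14544922288577/7846813034775 = -1211661205266233/31387252139100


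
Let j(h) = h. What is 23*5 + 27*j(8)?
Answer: 331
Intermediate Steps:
23*5 + 27*j(8) = 23*5 + 27*8 = 115 + 216 = 331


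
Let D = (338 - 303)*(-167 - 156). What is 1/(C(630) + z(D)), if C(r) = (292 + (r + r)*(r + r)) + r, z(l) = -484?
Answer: 1/1588038 ≈ 6.2971e-7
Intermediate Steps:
D = -11305 (D = 35*(-323) = -11305)
C(r) = 292 + r + 4*r² (C(r) = (292 + (2*r)*(2*r)) + r = (292 + 4*r²) + r = 292 + r + 4*r²)
1/(C(630) + z(D)) = 1/((292 + 630 + 4*630²) - 484) = 1/((292 + 630 + 4*396900) - 484) = 1/((292 + 630 + 1587600) - 484) = 1/(1588522 - 484) = 1/1588038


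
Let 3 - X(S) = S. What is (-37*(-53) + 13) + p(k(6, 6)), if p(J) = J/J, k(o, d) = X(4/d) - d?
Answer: 1975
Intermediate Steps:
X(S) = 3 - S
k(o, d) = 3 - d - 4/d (k(o, d) = (3 - 4/d) - d = 3 - d - 4/d)
p(J) = 1
(-37*(-53) + 13) + p(k(6, 6)) = (-37*(-53) + 13) + 1 = (1961 + 13) + 1 = 1974 + 1 = 1975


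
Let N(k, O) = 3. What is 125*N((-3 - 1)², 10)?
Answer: 375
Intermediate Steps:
125*N((-3 - 1)², 10) = 125*3 = 375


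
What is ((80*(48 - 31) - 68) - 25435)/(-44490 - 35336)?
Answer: 24143/79826 ≈ 0.30245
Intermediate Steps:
((80*(48 - 31) - 68) - 25435)/(-44490 - 35336) = ((80*17 - 68) - 25435)/(-79826) = ((1360 - 68) - 25435)*(-1/79826) = (1292 - 25435)*(-1/79826) = -24143*(-1/79826) = 24143/79826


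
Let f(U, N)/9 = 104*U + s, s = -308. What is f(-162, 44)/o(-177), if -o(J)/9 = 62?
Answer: 8578/31 ≈ 276.71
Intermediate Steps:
o(J) = -558 (o(J) = -9*62 = -558)
f(U, N) = -2772 + 936*U (f(U, N) = 9*(104*U - 308) = 9*(-308 + 104*U) = -2772 + 936*U)
f(-162, 44)/o(-177) = (-2772 + 936*(-162))/(-558) = (-2772 - 151632)*(-1/558) = -154404*(-1/558) = 8578/31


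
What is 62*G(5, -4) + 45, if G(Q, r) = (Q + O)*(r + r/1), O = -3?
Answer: -947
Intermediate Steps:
G(Q, r) = 2*r*(-3 + Q) (G(Q, r) = (Q - 3)*(r + r/1) = (-3 + Q)*(r + r*1) = (-3 + Q)*(r + r) = (-3 + Q)*(2*r) = 2*r*(-3 + Q))
62*G(5, -4) + 45 = 62*(2*(-4)*(-3 + 5)) + 45 = 62*(2*(-4)*2) + 45 = 62*(-16) + 45 = -992 + 45 = -947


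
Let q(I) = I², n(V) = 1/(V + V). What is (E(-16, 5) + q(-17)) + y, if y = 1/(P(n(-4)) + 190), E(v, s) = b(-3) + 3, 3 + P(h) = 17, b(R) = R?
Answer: 58957/204 ≈ 289.00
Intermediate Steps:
n(V) = 1/(2*V)
P(h) = 14 (P(h) = -3 + 17 = 14)
E(v, s) = 0 (E(v, s) = -3 + 3 = 0)
y = 1/204 (y = 1/(14 + 190) = 1/204 ≈ 0.0049020)
(E(-16, 5) + q(-17)) + y = (0 + (-17)²) + 1/204 = (0 + 289) + 1/204 = 289 + 1/204 = 58957/204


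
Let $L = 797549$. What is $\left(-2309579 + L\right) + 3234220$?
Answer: $1722190$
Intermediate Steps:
$\left(-2309579 + L\right) + 3234220 = \left(-2309579 + 797549\right) + 3234220 = -1512030 + 3234220 = 1722190$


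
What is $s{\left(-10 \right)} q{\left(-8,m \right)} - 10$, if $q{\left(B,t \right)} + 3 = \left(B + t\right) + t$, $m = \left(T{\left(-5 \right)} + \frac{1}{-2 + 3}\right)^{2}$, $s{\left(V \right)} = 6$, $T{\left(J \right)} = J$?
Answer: $116$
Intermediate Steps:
$m = 16$ ($m = \left(-5 + \frac{1}{-2 + 3}\right)^{2} = \left(-5 + 1^{-1}\right)^{2} = \left(-5 + 1\right)^{2} = \left(-4\right)^{2} = 16$)
$q{\left(B,t \right)} = -3 + B + 2 t$ ($q{\left(B,t \right)} = -3 + \left(\left(B + t\right) + t\right) = -3 + \left(B + 2 t\right) = -3 + B + 2 t$)
$s{\left(-10 \right)} q{\left(-8,m \right)} - 10 = 6 \left(-3 - 8 + 2 \cdot 16\right) - 10 = 6 \left(-3 - 8 + 32\right) - 10 = 6 \cdot 21 - 10 = 126 - 10 = 116$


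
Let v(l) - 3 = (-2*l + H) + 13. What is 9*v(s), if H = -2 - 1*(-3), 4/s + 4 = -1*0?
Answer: 171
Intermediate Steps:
s = -1 (s = 4/(-4 - 1*0) = 4/(-4 + 0) = 4/(-4) = 4*(-1/4) = -1)
H = 1 (H = -2 + 3 = 1)
v(l) = 17 - 2*l (v(l) = 3 + ((-2*l + 1) + 13) = 3 + ((1 - 2*l) + 13) = 3 + (14 - 2*l) = 17 - 2*l)
9*v(s) = 9*(17 - 2*(-1)) = 9*(17 + 2) = 9*19 = 171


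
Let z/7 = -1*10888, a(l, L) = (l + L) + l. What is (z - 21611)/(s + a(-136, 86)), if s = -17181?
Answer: 32609/5789 ≈ 5.6329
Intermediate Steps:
a(l, L) = L + 2*l (a(l, L) = (L + l) + l = L + 2*l)
z = -76216 (z = 7*(-1*10888) = 7*(-10888) = -76216)
(z - 21611)/(s + a(-136, 86)) = (-76216 - 21611)/(-17181 + (86 + 2*(-136))) = -97827/(-17181 + (86 - 272)) = -97827/(-17181 - 186) = -97827/(-17367) = -97827*(-1/17367) = 32609/5789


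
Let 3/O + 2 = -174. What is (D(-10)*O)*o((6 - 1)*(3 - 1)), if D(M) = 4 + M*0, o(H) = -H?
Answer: 15/22 ≈ 0.68182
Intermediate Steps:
O = -3/176 (O = 3/(-2 - 174) = 3/(-176) = 3*(-1/176) = -3/176 ≈ -0.017045)
D(M) = 4 (D(M) = 4 + 0 = 4)
(D(-10)*O)*o((6 - 1)*(3 - 1)) = (4*(-3/176))*(-(6 - 1)*(3 - 1)) = -(-3)*5*2/44 = -(-3)*10/44 = -3/44*(-10) = 15/22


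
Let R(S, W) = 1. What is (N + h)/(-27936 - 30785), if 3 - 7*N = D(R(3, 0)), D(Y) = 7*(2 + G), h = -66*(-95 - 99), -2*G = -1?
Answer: -179227/822094 ≈ -0.21801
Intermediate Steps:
G = ½ (G = -½*(-1) = ½ ≈ 0.50000)
h = 12804 (h = -66*(-194) = 12804)
D(Y) = 35/2 (D(Y) = 7*(2 + ½) = 7*(5/2) = 35/2)
N = -29/14 (N = 3/7 - ⅐*35/2 = 3/7 - 5/2 = -29/14 ≈ -2.0714)
(N + h)/(-27936 - 30785) = (-29/14 + 12804)/(-27936 - 30785) = (179227/14)/(-58721) = (179227/14)*(-1/58721) = -179227/822094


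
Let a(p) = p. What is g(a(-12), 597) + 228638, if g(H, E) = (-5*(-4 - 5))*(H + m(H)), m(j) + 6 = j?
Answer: 227288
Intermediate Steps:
m(j) = -6 + j
g(H, E) = -270 + 90*H (g(H, E) = (-5*(-4 - 5))*(H + (-6 + H)) = (-5*(-9))*(-6 + 2*H) = 45*(-6 + 2*H) = -270 + 90*H)
g(a(-12), 597) + 228638 = (-270 + 90*(-12)) + 228638 = (-270 - 1080) + 228638 = -1350 + 228638 = 227288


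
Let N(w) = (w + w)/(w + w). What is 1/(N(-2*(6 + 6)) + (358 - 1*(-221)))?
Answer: 1/580 ≈ 0.0017241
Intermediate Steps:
N(w) = 1 (N(w) = (2*w)/((2*w)) = (2*w)*(1/(2*w)) = 1)
1/(N(-2*(6 + 6)) + (358 - 1*(-221))) = 1/(1 + (358 - 1*(-221))) = 1/(1 + (358 + 221)) = 1/(1 + 579) = 1/580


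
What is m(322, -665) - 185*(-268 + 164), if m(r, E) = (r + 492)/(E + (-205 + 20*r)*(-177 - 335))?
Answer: 61433030586/3192985 ≈ 19240.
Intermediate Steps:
m(r, E) = (492 + r)/(104960 + E - 10240*r) (m(r, E) = (492 + r)/(E + (-205 + 20*r)*(-512)) = (492 + r)/(E + (104960 - 10240*r)) = (492 + r)/(104960 + E - 10240*r))
m(322, -665) - 185*(-268 + 164) = (492 + 322)/(104960 - 665 - 10240*322) - 185*(-268 + 164) = 814/(104960 - 665 - 3297280) - 185*(-104) = 814/(-3192985) - 1*(-19240) = -1/3192985*814 + 19240 = -814/3192985 + 19240 = 61433030586/3192985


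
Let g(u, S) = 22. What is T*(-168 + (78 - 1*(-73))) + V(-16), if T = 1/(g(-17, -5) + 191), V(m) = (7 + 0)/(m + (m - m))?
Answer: -1763/3408 ≈ -0.51731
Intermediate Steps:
V(m) = 7/m (V(m) = 7/(m + 0) = 7/m)
T = 1/213 (T = 1/(22 + 191) = 1/213 ≈ 0.0046948)
T*(-168 + (78 - 1*(-73))) + V(-16) = (-168 + (78 - 1*(-73)))/213 + 7/(-16) = (-168 + (78 + 73))/213 + 7*(-1/16) = (-168 + 151)/213 - 7/16 = (1/213)*(-17) - 7/16 = -17/213 - 7/16 = -1763/3408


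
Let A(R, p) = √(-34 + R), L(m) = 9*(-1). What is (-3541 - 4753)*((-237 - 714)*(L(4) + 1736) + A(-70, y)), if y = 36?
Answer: 13621874838 - 16588*I*√26 ≈ 1.3622e+10 - 84583.0*I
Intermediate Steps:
L(m) = -9
(-3541 - 4753)*((-237 - 714)*(L(4) + 1736) + A(-70, y)) = (-3541 - 4753)*((-237 - 714)*(-9 + 1736) + √(-34 - 70)) = -8294*(-951*1727 + √(-104)) = -8294*(-1642377 + 2*I*√26) = 13621874838 - 16588*I*√26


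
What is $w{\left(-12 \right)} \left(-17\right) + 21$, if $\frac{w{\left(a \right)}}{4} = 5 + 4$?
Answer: $-591$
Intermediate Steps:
$w{\left(a \right)} = 36$ ($w{\left(a \right)} = 4 \left(5 + 4\right) = 4 \cdot 9 = 36$)
$w{\left(-12 \right)} \left(-17\right) + 21 = 36 \left(-17\right) + 21 = -612 + 21 = -591$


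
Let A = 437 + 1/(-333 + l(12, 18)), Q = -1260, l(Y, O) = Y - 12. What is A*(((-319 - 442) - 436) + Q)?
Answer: -39726960/37 ≈ -1.0737e+6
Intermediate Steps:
l(Y, O) = -12 + Y
A = 145520/333 (A = 437 + 1/(-333 + (-12 + 12)) = 437 + 1/(-333 + 0) = 437 + 1/(-333) = 437 - 1/333 = 145520/333 ≈ 437.00)
A*(((-319 - 442) - 436) + Q) = 145520*(((-319 - 442) - 436) - 1260)/333 = 145520*((-761 - 436) - 1260)/333 = 145520*(-1197 - 1260)/333 = (145520/333)*(-2457) = -39726960/37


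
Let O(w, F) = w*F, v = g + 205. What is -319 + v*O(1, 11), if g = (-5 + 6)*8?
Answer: 2024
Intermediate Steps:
g = 8 (g = 1*8 = 8)
v = 213 (v = 8 + 205 = 213)
O(w, F) = F*w
-319 + v*O(1, 11) = -319 + 213*(11*1) = -319 + 213*11 = -319 + 2343 = 2024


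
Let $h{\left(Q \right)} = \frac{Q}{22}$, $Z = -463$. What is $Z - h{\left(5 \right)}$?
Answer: $- \frac{10191}{22} \approx -463.23$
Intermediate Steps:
$h{\left(Q \right)} = \frac{Q}{22}$ ($h{\left(Q \right)} = Q \frac{1}{22} = \frac{Q}{22}$)
$Z - h{\left(5 \right)} = -463 - \frac{1}{22} \cdot 5 = -463 - \frac{5}{22} = - \frac{10191}{22}$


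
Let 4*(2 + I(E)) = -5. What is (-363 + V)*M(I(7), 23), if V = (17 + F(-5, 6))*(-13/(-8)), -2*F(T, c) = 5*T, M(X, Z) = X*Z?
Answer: 1507259/64 ≈ 23551.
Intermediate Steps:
I(E) = -13/4 (I(E) = -2 + (¼)*(-5) = -2 - 5/4 = -13/4)
F(T, c) = -5*T/2
V = 767/16 (V = (17 - 5/2*(-5))*(-13/(-8)) = (17 + 25/2)*(-13*(-⅛)) = (59/2)*(13/8) = 767/16 ≈ 47.938)
(-363 + V)*M(I(7), 23) = (-363 + 767/16)*(-13/4*23) = -5041/16*(-299/4) = 1507259/64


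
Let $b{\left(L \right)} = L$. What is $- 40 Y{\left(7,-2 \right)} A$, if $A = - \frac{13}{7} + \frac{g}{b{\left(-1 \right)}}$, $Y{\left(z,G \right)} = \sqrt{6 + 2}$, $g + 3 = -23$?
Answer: $- \frac{13520 \sqrt{2}}{7} \approx -2731.5$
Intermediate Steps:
$g = -26$ ($g = -3 - 23 = -26$)
$Y{\left(z,G \right)} = 2 \sqrt{2}$ ($Y{\left(z,G \right)} = \sqrt{8} = 2 \sqrt{2}$)
$A = \frac{169}{7}$ ($A = - \frac{13}{7} - \frac{26}{-1} = \left(-13\right) \frac{1}{7} - -26 = - \frac{13}{7} + 26 = \frac{169}{7} \approx 24.143$)
$- 40 Y{\left(7,-2 \right)} A = - 40 \cdot 2 \sqrt{2} \cdot \frac{169}{7} = - 80 \sqrt{2} \cdot \frac{169}{7} = - \frac{13520 \sqrt{2}}{7}$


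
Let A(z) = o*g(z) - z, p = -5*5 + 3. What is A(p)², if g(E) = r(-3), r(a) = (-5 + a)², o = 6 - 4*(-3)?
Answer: 1378276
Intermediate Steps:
o = 18 (o = 6 + 12 = 18)
g(E) = 64 (g(E) = (-5 - 3)² = (-8)² = 64)
p = -22 (p = -25 + 3 = -22)
A(z) = 1152 - z (A(z) = 18*64 - z = 1152 - z)
A(p)² = (1152 - 1*(-22))² = (1152 + 22)² = 1174² = 1378276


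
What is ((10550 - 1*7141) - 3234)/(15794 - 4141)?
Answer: 175/11653 ≈ 0.015018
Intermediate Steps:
((10550 - 1*7141) - 3234)/(15794 - 4141) = ((10550 - 7141) - 3234)/11653 = (3409 - 3234)*(1/11653) = 175*(1/11653) = 175/11653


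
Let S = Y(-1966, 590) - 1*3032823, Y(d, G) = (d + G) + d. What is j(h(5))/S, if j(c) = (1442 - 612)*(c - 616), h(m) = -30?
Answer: 107236/607233 ≈ 0.17660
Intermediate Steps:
Y(d, G) = G + 2*d (Y(d, G) = (G + d) + d = G + 2*d)
S = -3036165 (S = (590 + 2*(-1966)) - 1*3032823 = (590 - 3932) - 3032823 = -3342 - 3032823 = -3036165)
j(c) = -511280 + 830*c (j(c) = 830*(-616 + c) = -511280 + 830*c)
j(h(5))/S = (-511280 + 830*(-30))/(-3036165) = (-511280 - 24900)*(-1/3036165) = -536180*(-1/3036165) = 107236/607233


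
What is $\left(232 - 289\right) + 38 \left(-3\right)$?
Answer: $-171$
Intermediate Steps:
$\left(232 - 289\right) + 38 \left(-3\right) = -57 - 114 = -171$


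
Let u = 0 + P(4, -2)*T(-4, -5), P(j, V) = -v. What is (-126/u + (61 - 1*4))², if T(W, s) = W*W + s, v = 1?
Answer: 567009/121 ≈ 4686.0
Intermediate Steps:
T(W, s) = s + W² (T(W, s) = W² + s = s + W²)
P(j, V) = -1 (P(j, V) = -1*1 = -1)
u = -11 (u = 0 - (-5 + (-4)²) = 0 - (-5 + 16) = 0 - 1*11 = 0 - 11 = -11)
(-126/u + (61 - 1*4))² = (-126/(-11) + (61 - 1*4))² = (-126*(-1/11) + (61 - 4))² = (126/11 + 57)² = (753/11)² = 567009/121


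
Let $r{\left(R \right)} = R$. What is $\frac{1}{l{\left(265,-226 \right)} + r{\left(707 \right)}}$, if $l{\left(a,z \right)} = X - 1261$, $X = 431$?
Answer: $- \frac{1}{123} \approx -0.0081301$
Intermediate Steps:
$l{\left(a,z \right)} = -830$ ($l{\left(a,z \right)} = 431 - 1261 = -830$)
$\frac{1}{l{\left(265,-226 \right)} + r{\left(707 \right)}} = \frac{1}{-830 + 707} = \frac{1}{-123} = - \frac{1}{123}$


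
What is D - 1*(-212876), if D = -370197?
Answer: -157321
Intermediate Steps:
D - 1*(-212876) = -370197 - 1*(-212876) = -370197 + 212876 = -157321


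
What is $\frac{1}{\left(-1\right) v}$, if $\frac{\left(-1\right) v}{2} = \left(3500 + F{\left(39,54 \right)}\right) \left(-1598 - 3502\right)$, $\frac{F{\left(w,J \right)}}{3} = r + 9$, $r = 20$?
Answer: $- \frac{1}{36587400} \approx -2.7332 \cdot 10^{-8}$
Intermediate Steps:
$F{\left(w,J \right)} = 87$ ($F{\left(w,J \right)} = 3 \left(20 + 9\right) = 3 \cdot 29 = 87$)
$v = 36587400$ ($v = - 2 \left(3500 + 87\right) \left(-1598 - 3502\right) = - 2 \cdot 3587 \left(-5100\right) = \left(-2\right) \left(-18293700\right) = 36587400$)
$\frac{1}{\left(-1\right) v} = \frac{1}{\left(-1\right) 36587400} = \frac{1}{-36587400} = - \frac{1}{36587400}$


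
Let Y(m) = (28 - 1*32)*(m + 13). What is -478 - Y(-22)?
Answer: -514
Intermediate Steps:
Y(m) = -52 - 4*m (Y(m) = (28 - 32)*(13 + m) = -4*(13 + m) = -52 - 4*m)
-478 - Y(-22) = -478 - (-52 - 4*(-22)) = -478 - (-52 + 88) = -478 - 1*36 = -478 - 36 = -514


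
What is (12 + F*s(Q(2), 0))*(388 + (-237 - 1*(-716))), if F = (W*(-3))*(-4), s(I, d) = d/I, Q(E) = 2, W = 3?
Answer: 10404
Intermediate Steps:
F = 36 (F = (3*(-3))*(-4) = -9*(-4) = 36)
(12 + F*s(Q(2), 0))*(388 + (-237 - 1*(-716))) = (12 + 36*(0/2))*(388 + (-237 - 1*(-716))) = (12 + 36*(0*(½)))*(388 + (-237 + 716)) = (12 + 36*0)*(388 + 479) = (12 + 0)*867 = 12*867 = 10404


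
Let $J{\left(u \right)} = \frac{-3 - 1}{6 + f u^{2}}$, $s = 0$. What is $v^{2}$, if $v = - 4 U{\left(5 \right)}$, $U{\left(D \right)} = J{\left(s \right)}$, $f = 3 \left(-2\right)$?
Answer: $\frac{64}{9} \approx 7.1111$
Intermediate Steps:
$f = -6$
$J{\left(u \right)} = - \frac{4}{6 - 6 u^{2}}$ ($J{\left(u \right)} = \frac{-3 - 1}{6 - 6 u^{2}} = - \frac{4}{6 - 6 u^{2}}$)
$U{\left(D \right)} = - \frac{2}{3}$ ($U{\left(D \right)} = \frac{2}{3 \left(-1 + 0^{2}\right)} = \frac{2}{3 \left(-1 + 0\right)} = \frac{2}{3 \left(-1\right)} = \frac{2}{3} \left(-1\right) = - \frac{2}{3}$)
$v = \frac{8}{3}$ ($v = \left(-4\right) \left(- \frac{2}{3}\right) = \frac{8}{3} \approx 2.6667$)
$v^{2} = \left(\frac{8}{3}\right)^{2} = \frac{64}{9}$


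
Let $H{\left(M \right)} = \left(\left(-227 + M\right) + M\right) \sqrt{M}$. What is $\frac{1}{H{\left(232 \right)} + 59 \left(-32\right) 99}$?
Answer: $- \frac{2596}{485042563} - \frac{79 \sqrt{58}}{5820510756} \approx -5.4555 \cdot 10^{-6}$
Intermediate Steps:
$H{\left(M \right)} = \sqrt{M} \left(-227 + 2 M\right)$ ($H{\left(M \right)} = \left(-227 + 2 M\right) \sqrt{M} = \sqrt{M} \left(-227 + 2 M\right)$)
$\frac{1}{H{\left(232 \right)} + 59 \left(-32\right) 99} = \frac{1}{\sqrt{232} \left(-227 + 2 \cdot 232\right) + 59 \left(-32\right) 99} = \frac{1}{2 \sqrt{58} \left(-227 + 464\right) - 186912} = \frac{1}{2 \sqrt{58} \cdot 237 - 186912} = \frac{1}{474 \sqrt{58} - 186912} = \frac{1}{-186912 + 474 \sqrt{58}}$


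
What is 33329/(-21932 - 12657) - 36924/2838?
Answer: -228625323/16360597 ≈ -13.974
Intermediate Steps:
33329/(-21932 - 12657) - 36924/2838 = 33329/(-34589) - 36924*1/2838 = 33329*(-1/34589) - 6154/473 = -33329/34589 - 6154/473 = -228625323/16360597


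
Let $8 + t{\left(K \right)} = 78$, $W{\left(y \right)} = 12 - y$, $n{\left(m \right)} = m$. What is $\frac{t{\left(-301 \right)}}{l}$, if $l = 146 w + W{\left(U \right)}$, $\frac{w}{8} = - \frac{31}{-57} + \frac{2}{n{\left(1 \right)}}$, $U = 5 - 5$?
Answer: $\frac{285}{12146} \approx 0.023465$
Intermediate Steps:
$U = 0$ ($U = 5 - 5 = 0$)
$t{\left(K \right)} = 70$ ($t{\left(K \right)} = -8 + 78 = 70$)
$w = \frac{1160}{57}$ ($w = 8 \left(- \frac{31}{-57} + \frac{2}{1}\right) = 8 \left(\left(-31\right) \left(- \frac{1}{57}\right) + 2 \cdot 1\right) = 8 \left(\frac{31}{57} + 2\right) = 8 \cdot \frac{145}{57} = \frac{1160}{57} \approx 20.351$)
$l = \frac{170044}{57}$ ($l = 146 \cdot \frac{1160}{57} + \left(12 - 0\right) = \frac{169360}{57} + \left(12 + 0\right) = \frac{169360}{57} + 12 = \frac{170044}{57} \approx 2983.2$)
$\frac{t{\left(-301 \right)}}{l} = \frac{70}{\frac{170044}{57}} = 70 \cdot \frac{57}{170044} = \frac{285}{12146}$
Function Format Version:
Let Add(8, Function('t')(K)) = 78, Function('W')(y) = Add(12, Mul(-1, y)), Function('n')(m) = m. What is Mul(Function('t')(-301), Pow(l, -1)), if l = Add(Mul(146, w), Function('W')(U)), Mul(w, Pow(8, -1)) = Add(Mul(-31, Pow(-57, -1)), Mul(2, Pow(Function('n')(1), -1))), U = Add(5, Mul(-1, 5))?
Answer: Rational(285, 12146) ≈ 0.023465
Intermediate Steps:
U = 0 (U = Add(5, -5) = 0)
Function('t')(K) = 70 (Function('t')(K) = Add(-8, 78) = 70)
w = Rational(1160, 57) (w = Mul(8, Add(Mul(-31, Pow(-57, -1)), Mul(2, Pow(1, -1)))) = Mul(8, Add(Mul(-31, Rational(-1, 57)), Mul(2, 1))) = Mul(8, Add(Rational(31, 57), 2)) = Mul(8, Rational(145, 57)) = Rational(1160, 57) ≈ 20.351)
l = Rational(170044, 57) (l = Add(Mul(146, Rational(1160, 57)), Add(12, Mul(-1, 0))) = Add(Rational(169360, 57), Add(12, 0)) = Add(Rational(169360, 57), 12) = Rational(170044, 57) ≈ 2983.2)
Mul(Function('t')(-301), Pow(l, -1)) = Mul(70, Pow(Rational(170044, 57), -1)) = Mul(70, Rational(57, 170044)) = Rational(285, 12146)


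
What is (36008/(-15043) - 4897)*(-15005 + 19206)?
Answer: -44231476197/2149 ≈ -2.0582e+7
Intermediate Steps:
(36008/(-15043) - 4897)*(-15005 + 19206) = (36008*(-1/15043) - 4897)*4201 = (-5144/2149 - 4897)*4201 = -10528797/2149*4201 = -44231476197/2149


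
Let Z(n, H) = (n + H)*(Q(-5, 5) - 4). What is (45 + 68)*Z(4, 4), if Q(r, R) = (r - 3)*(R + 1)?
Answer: -47008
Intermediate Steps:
Q(r, R) = (1 + R)*(-3 + r) (Q(r, R) = (-3 + r)*(1 + R) = (1 + R)*(-3 + r))
Z(n, H) = -52*H - 52*n (Z(n, H) = (n + H)*((-3 - 5 - 3*5 + 5*(-5)) - 4) = (H + n)*((-3 - 5 - 15 - 25) - 4) = (H + n)*(-48 - 4) = (H + n)*(-52) = -52*H - 52*n)
(45 + 68)*Z(4, 4) = (45 + 68)*(-52*4 - 52*4) = 113*(-208 - 208) = 113*(-416) = -47008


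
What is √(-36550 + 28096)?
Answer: I*√8454 ≈ 91.946*I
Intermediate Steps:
√(-36550 + 28096) = √(-8454) = I*√8454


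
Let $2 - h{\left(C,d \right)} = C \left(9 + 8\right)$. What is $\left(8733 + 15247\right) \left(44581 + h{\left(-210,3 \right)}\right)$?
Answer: $1154708940$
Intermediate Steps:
$h{\left(C,d \right)} = 2 - 17 C$ ($h{\left(C,d \right)} = 2 - C \left(9 + 8\right) = 2 - C 17 = 2 - 17 C$)
$\left(8733 + 15247\right) \left(44581 + h{\left(-210,3 \right)}\right) = \left(8733 + 15247\right) \left(44581 + \left(2 - -3570\right)\right) = 23980 \left(44581 + \left(2 + 3570\right)\right) = 23980 \left(44581 + 3572\right) = 23980 \cdot 48153 = 1154708940$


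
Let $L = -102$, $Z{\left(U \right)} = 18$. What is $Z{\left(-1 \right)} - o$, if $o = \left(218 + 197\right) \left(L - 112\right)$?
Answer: $88828$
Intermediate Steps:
$o = -88810$ ($o = \left(218 + 197\right) \left(-102 - 112\right) = 415 \left(-214\right) = -88810$)
$Z{\left(-1 \right)} - o = 18 - -88810 = 18 + 88810 = 88828$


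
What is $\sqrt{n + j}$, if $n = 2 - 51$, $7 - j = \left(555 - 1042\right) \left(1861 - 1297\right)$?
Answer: $3 \sqrt{30514} \approx 524.05$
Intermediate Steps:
$j = 274675$ ($j = 7 - \left(555 - 1042\right) \left(1861 - 1297\right) = 7 - \left(-487\right) 564 = 7 - -274668 = 7 + 274668 = 274675$)
$n = -49$ ($n = 2 - 51 = -49$)
$\sqrt{n + j} = \sqrt{-49 + 274675} = \sqrt{274626} = 3 \sqrt{30514}$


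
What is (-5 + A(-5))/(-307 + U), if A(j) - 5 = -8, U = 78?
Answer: 8/229 ≈ 0.034935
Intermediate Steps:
A(j) = -3 (A(j) = 5 - 8 = -3)
(-5 + A(-5))/(-307 + U) = (-5 - 3)/(-307 + 78) = -8/(-229) = -8*(-1/229) = 8/229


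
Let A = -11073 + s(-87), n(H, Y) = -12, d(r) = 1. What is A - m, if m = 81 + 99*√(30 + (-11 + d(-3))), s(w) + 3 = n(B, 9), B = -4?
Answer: -11169 - 198*√5 ≈ -11612.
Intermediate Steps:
s(w) = -15 (s(w) = -3 - 12 = -15)
A = -11088 (A = -11073 - 15 = -11088)
m = 81 + 198*√5 (m = 81 + 99*√(30 + (-11 + 1)) = 81 + 99*√(30 - 10) = 81 + 99*√20 = 81 + 99*(2*√5) = 81 + 198*√5 ≈ 523.74)
A - m = -11088 - (81 + 198*√5) = -11088 + (-81 - 198*√5) = -11169 - 198*√5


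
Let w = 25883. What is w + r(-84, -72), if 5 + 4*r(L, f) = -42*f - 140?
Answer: 106411/4 ≈ 26603.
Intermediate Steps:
r(L, f) = -145/4 - 21*f/2 (r(L, f) = -5/4 + (-42*f - 140)/4 = -5/4 + (-140 - 42*f)/4 = -5/4 + (-35 - 21*f/2) = -145/4 - 21*f/2)
w + r(-84, -72) = 25883 + (-145/4 - 21/2*(-72)) = 25883 + (-145/4 + 756) = 25883 + 2879/4 = 106411/4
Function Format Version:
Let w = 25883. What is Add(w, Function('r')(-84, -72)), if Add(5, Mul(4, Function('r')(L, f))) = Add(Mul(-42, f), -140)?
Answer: Rational(106411, 4) ≈ 26603.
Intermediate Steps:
Function('r')(L, f) = Add(Rational(-145, 4), Mul(Rational(-21, 2), f)) (Function('r')(L, f) = Add(Rational(-5, 4), Mul(Rational(1, 4), Add(Mul(-42, f), -140))) = Add(Rational(-5, 4), Mul(Rational(1, 4), Add(-140, Mul(-42, f)))) = Add(Rational(-5, 4), Add(-35, Mul(Rational(-21, 2), f))) = Add(Rational(-145, 4), Mul(Rational(-21, 2), f)))
Add(w, Function('r')(-84, -72)) = Add(25883, Add(Rational(-145, 4), Mul(Rational(-21, 2), -72))) = Add(25883, Add(Rational(-145, 4), 756)) = Add(25883, Rational(2879, 4)) = Rational(106411, 4)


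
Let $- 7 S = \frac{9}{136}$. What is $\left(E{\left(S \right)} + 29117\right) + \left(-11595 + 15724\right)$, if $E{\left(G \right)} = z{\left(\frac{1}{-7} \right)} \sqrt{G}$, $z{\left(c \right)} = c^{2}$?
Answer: $33246 + \frac{3 i \sqrt{238}}{23324} \approx 33246.0 + 0.0019843 i$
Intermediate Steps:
$S = - \frac{9}{952}$ ($S = - \frac{9 \cdot \frac{1}{136}}{7} = \left(- \frac{1}{7}\right) \frac{9}{136} = - \frac{9}{952} \approx -0.0094538$)
$E{\left(G \right)} = \frac{\sqrt{G}}{49}$ ($E{\left(G \right)} = \left(\frac{1}{-7}\right)^{2} \sqrt{G} = \left(- \frac{1}{7}\right)^{2} \sqrt{G} = \frac{\sqrt{G}}{49}$)
$\left(E{\left(S \right)} + 29117\right) + \left(-11595 + 15724\right) = \left(\frac{\sqrt{- \frac{9}{952}}}{49} + 29117\right) + \left(-11595 + 15724\right) = \left(\frac{\frac{3}{476} i \sqrt{238}}{49} + 29117\right) + 4129 = \left(\frac{3 i \sqrt{238}}{23324} + 29117\right) + 4129 = \left(29117 + \frac{3 i \sqrt{238}}{23324}\right) + 4129 = 33246 + \frac{3 i \sqrt{238}}{23324}$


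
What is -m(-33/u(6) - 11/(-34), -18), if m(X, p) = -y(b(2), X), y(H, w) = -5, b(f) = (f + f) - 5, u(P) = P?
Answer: -5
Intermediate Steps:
b(f) = -5 + 2*f (b(f) = 2*f - 5 = -5 + 2*f)
m(X, p) = 5 (m(X, p) = -1*(-5) = 5)
-m(-33/u(6) - 11/(-34), -18) = -1*5 = -5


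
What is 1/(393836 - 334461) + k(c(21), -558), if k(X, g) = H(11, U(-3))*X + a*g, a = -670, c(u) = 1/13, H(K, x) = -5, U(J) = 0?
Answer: 288572890638/771875 ≈ 3.7386e+5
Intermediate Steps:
c(u) = 1/13
k(X, g) = -670*g - 5*X (k(X, g) = -5*X - 670*g = -670*g - 5*X)
1/(393836 - 334461) + k(c(21), -558) = 1/(393836 - 334461) + (-670*(-558) - 5*1/13) = 1/59375 + (373860 - 5/13) = 1/59375 + 4860175/13 = 288572890638/771875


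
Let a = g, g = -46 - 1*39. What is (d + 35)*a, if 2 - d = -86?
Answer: -10455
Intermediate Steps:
d = 88 (d = 2 - 1*(-86) = 2 + 86 = 88)
g = -85 (g = -46 - 39 = -85)
a = -85
(d + 35)*a = (88 + 35)*(-85) = 123*(-85) = -10455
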